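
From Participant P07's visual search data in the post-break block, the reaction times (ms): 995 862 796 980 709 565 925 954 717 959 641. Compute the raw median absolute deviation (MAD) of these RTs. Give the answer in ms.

118 ms

Sorted: 565, 641, 709, 717, 796, 862, 925, 954, 959, 980, 995 → median = 862
|x − 862|: 133, 0, 66, 118, 153, 297, 63, 92, 145, 97, 221
Sorted deviations: 0, 63, 66, 92, 97, 118, 133, 145, 153, 221, 297 → MAD = 118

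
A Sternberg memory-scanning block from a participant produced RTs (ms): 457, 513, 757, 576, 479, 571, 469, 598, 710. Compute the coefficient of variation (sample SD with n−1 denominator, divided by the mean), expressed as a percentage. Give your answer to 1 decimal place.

18.6%

n = 9, Σ = 5130, M = 570.0000
Σ(x−M)² = 89890.000; s = √(89890.000/8) = 106.0012
CV = 106.0012 / 570.0000 = 0.18597 = 18.597%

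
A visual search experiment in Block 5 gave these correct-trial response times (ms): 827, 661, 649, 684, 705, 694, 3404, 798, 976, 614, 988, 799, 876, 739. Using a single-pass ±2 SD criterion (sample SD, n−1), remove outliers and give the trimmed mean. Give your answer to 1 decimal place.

n = 14, ΣRT = 13414, M = 958.143
Σ(x−M)² = 6617673.71; s = √(6617673.71/13) = 713.479
Cutoffs: 958.143 ± 2·713.479 → [-468.8, 2385.1]
Outside: 3404 → excluded.
Retained (n=13): Σ = 10010, mean = 10010/13 = 770.000

770.0 ms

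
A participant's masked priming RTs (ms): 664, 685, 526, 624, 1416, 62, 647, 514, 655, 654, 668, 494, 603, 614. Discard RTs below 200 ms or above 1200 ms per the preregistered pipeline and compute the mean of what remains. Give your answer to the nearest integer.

Excluded: 62, 1416
Retained (n=12): Σ = 7348
Mean = 7348/12 = 612.3333

612 ms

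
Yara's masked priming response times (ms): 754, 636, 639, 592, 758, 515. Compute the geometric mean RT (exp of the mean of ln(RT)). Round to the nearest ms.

ln(RT): 6.6254, 6.4552, 6.4599, 6.3835, 6.6307, 6.2442
Mean ln(RT) = 38.7989/6 = 6.46648
Geometric mean = exp(6.46648) = 643.21 ms

643 ms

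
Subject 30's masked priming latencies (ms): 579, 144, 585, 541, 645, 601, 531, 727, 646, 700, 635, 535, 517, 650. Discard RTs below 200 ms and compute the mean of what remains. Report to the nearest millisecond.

607 ms

Excluded: 144
Retained (n=13): Σ = 7892
Mean = 7892/13 = 607.0769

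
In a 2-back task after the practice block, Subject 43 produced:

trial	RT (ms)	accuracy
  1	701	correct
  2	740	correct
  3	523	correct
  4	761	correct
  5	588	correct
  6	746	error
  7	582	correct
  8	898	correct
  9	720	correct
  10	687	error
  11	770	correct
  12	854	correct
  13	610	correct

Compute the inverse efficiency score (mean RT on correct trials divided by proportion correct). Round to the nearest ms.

Correct trials (n=11): 701, 740, 523, 761, 588, 582, 898, 720, 770, 854, 610
Mean correct RT = 7747/11 = 704.2727 ms
Proportion correct = 11/13
IES = 704.2727 / (11/13) = 832.322 ms

832 ms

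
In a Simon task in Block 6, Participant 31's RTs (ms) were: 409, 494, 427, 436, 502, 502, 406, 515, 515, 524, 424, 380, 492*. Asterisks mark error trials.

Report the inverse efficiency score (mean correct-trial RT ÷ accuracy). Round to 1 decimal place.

499.6 ms

Correct trials (n=12): 409, 494, 427, 436, 502, 502, 406, 515, 515, 524, 424, 380
Mean correct RT = 5534/12 = 461.1667 ms
Proportion correct = 12/13
IES = 461.1667 / (12/13) = 499.597 ms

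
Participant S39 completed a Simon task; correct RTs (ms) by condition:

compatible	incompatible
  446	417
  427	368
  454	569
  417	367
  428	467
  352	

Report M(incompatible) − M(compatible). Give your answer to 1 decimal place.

M(compatible) = 2524/6 = 420.667
M(incompatible) = 2188/5 = 437.600
Difference = 437.600 − 420.667 = 16.933 ms

16.9 ms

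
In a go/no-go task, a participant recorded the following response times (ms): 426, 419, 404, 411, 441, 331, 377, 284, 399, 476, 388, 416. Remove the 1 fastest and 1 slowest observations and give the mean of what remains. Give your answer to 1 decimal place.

401.2 ms

Sorted: 284, 331, 377, 388, 399, 404, 411, 416, 419, 426, 441, 476
Drop lowest 1 (284) and highest 1 (476)
Remaining (n=10): Σ = 4012, mean = 4012/10 = 401.200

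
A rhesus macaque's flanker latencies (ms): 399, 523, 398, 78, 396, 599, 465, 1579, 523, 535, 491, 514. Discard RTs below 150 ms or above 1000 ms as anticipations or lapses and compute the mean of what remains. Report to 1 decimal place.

484.3 ms

Excluded: 78, 1579
Retained (n=10): Σ = 4843
Mean = 4843/10 = 484.3000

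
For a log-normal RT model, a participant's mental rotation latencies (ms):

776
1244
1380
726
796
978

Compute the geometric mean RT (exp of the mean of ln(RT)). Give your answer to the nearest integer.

ln(RT): 6.6542, 7.1261, 7.2298, 6.5876, 6.6796, 6.8855
Mean ln(RT) = 41.1627/6 = 6.86046
Geometric mean = exp(6.86046) = 953.80 ms

954 ms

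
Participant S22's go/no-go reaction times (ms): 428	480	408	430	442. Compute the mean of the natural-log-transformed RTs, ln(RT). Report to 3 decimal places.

6.080

ln(RT): 6.0591, 6.1738, 6.0113, 6.0638, 6.0913
Σ ln(RT) = 30.3993
Mean = 30.3993/5 = 6.07985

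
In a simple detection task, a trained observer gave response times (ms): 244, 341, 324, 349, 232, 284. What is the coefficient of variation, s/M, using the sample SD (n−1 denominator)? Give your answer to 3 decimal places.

0.170

n = 6, Σ = 1774, M = 295.6667
Σ(x−M)² = 12561.333; s = √(12561.333/5) = 50.1225
CV = 50.1225 / 295.6667 = 0.16952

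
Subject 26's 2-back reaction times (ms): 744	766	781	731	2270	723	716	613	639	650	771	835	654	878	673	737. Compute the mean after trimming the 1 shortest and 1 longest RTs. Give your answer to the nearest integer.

736 ms

Sorted: 613, 639, 650, 654, 673, 716, 723, 731, 737, 744, 766, 771, 781, 835, 878, 2270
Drop lowest 1 (613) and highest 1 (2270)
Remaining (n=14): Σ = 10298, mean = 10298/14 = 735.571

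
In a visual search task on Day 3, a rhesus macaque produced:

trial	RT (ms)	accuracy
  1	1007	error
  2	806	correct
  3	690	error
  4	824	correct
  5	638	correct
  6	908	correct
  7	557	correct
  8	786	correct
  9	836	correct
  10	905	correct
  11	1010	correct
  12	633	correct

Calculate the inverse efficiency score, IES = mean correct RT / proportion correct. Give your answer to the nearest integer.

Correct trials (n=10): 806, 824, 638, 908, 557, 786, 836, 905, 1010, 633
Mean correct RT = 7903/10 = 790.3000 ms
Proportion correct = 10/12
IES = 790.3000 / (10/12) = 948.360 ms

948 ms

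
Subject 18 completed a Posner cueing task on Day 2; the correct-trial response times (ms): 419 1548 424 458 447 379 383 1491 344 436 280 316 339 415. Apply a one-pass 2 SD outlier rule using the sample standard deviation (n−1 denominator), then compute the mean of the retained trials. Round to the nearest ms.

n = 14, ΣRT = 7679, M = 548.500
Σ(x−M)² = 2236527.50; s = √(2236527.50/13) = 414.778
Cutoffs: 548.500 ± 2·414.778 → [-281.1, 1378.1]
Outside: 1491, 1548 → excluded.
Retained (n=12): Σ = 4640, mean = 4640/12 = 386.667

387 ms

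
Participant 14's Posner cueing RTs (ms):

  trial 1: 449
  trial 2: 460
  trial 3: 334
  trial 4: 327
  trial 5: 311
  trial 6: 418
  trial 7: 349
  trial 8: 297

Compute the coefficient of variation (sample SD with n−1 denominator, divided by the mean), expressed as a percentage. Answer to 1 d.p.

n = 8, Σ = 2945, M = 368.1250
Σ(x−M)² = 29012.875; s = √(29012.875/7) = 64.3793
CV = 64.3793 / 368.1250 = 0.17488 = 17.488%

17.5%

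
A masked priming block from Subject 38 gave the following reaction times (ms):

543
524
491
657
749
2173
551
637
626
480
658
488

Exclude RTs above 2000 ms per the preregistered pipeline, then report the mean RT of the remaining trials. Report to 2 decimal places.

Excluded: 2173
Retained (n=11): Σ = 6404
Mean = 6404/11 = 582.1818

582.18 ms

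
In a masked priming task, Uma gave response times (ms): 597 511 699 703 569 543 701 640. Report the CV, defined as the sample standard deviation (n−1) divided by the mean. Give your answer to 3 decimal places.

0.123

n = 8, Σ = 4963, M = 620.3750
Σ(x−M)² = 41029.875; s = √(41029.875/7) = 76.5599
CV = 76.5599 / 620.3750 = 0.12341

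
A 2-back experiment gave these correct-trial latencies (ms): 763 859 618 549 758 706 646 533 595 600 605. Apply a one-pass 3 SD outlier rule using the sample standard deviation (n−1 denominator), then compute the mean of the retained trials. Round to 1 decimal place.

n = 11, ΣRT = 7232, M = 657.455
Σ(x−M)² = 103118.73; s = √(103118.73/10) = 101.547
Cutoffs: 657.455 ± 3·101.547 → [352.8, 962.1]
No RTs fall outside the cutoffs; all 11 retained. Mean = 7232/11 = 657.455

657.5 ms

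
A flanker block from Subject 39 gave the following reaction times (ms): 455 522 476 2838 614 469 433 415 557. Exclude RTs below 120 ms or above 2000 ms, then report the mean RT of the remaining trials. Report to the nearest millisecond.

493 ms

Excluded: 2838
Retained (n=8): Σ = 3941
Mean = 3941/8 = 492.6250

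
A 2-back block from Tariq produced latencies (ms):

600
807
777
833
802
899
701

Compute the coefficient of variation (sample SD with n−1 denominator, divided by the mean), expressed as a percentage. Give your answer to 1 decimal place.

12.5%

n = 7, Σ = 5419, M = 774.1429
Σ(x−M)² = 56592.857; s = √(56592.857/6) = 97.1192
CV = 97.1192 / 774.1429 = 0.12545 = 12.545%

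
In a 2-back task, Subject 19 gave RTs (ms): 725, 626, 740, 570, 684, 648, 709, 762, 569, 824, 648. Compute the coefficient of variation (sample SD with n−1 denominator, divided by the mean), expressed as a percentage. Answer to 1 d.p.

11.7%

n = 11, Σ = 7505, M = 682.2727
Σ(x−M)² = 63270.182; s = √(63270.182/10) = 79.5426
CV = 79.5426 / 682.2727 = 0.11658 = 11.658%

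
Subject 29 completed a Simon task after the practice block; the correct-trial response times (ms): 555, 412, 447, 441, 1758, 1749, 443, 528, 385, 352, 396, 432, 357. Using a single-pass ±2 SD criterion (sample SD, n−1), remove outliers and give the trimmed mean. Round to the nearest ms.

n = 13, ΣRT = 8255, M = 635.000
Σ(x−M)² = 2997750.00; s = √(2997750.00/12) = 499.812
Cutoffs: 635.000 ± 2·499.812 → [-364.6, 1634.6]
Outside: 1749, 1758 → excluded.
Retained (n=11): Σ = 4748, mean = 4748/11 = 431.636

432 ms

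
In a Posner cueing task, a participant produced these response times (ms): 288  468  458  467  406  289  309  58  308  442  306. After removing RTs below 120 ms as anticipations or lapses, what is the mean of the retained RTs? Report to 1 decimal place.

374.1 ms

Excluded: 58
Retained (n=10): Σ = 3741
Mean = 3741/10 = 374.1000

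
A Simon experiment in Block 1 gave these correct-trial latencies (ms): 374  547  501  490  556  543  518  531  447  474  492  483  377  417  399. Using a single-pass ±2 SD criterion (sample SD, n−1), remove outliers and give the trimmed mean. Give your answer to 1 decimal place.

476.6 ms

n = 15, ΣRT = 7149, M = 476.600
Σ(x−M)² = 52299.60; s = √(52299.60/14) = 61.120
Cutoffs: 476.600 ± 2·61.120 → [354.4, 598.8]
No RTs fall outside the cutoffs; all 15 retained. Mean = 7149/15 = 476.600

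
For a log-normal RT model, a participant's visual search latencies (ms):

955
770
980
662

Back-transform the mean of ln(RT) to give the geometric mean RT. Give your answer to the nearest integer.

ln(RT): 6.8617, 6.6464, 6.8876, 6.4953
Mean ln(RT) = 26.8909/4 = 6.72273
Geometric mean = exp(6.72273) = 831.08 ms

831 ms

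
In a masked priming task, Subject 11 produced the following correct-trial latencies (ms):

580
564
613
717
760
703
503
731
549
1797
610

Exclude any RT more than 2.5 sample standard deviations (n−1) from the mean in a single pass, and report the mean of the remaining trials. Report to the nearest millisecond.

n = 11, ΣRT = 8127, M = 738.818
Σ(x−M)² = 1301867.64; s = √(1301867.64/10) = 360.814
Cutoffs: 738.818 ± 2.5·360.814 → [-163.2, 1640.9]
Outside: 1797 → excluded.
Retained (n=10): Σ = 6330, mean = 6330/10 = 633.000

633 ms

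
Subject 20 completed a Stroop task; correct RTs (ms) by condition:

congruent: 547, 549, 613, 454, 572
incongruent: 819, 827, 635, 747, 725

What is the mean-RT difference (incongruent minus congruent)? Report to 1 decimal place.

203.6 ms

M(congruent) = 2735/5 = 547.000
M(incongruent) = 3753/5 = 750.600
Difference = 750.600 − 547.000 = 203.600 ms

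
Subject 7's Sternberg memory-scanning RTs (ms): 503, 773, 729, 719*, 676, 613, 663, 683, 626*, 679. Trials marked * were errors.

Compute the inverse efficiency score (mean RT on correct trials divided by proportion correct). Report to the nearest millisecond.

831 ms

Correct trials (n=8): 503, 773, 729, 676, 613, 663, 683, 679
Mean correct RT = 5319/8 = 664.8750 ms
Proportion correct = 8/10
IES = 664.8750 / (8/10) = 831.094 ms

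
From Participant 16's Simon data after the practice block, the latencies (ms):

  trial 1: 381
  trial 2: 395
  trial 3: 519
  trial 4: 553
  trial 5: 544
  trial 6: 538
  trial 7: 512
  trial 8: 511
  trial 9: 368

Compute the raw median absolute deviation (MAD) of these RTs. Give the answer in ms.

Sorted: 368, 381, 395, 511, 512, 519, 538, 544, 553 → median = 512
|x − 512|: 131, 117, 7, 41, 32, 26, 0, 1, 144
Sorted deviations: 0, 1, 7, 26, 32, 41, 117, 131, 144 → MAD = 32

32 ms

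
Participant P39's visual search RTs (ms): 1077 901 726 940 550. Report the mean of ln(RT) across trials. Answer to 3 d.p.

6.706

ln(RT): 6.9819, 6.8035, 6.5876, 6.8459, 6.3099
Σ ln(RT) = 33.5288
Mean = 33.5288/5 = 6.70576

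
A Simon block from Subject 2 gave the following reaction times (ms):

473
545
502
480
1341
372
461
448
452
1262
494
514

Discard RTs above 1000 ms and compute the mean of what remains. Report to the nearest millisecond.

474 ms

Excluded: 1262, 1341
Retained (n=10): Σ = 4741
Mean = 4741/10 = 474.1000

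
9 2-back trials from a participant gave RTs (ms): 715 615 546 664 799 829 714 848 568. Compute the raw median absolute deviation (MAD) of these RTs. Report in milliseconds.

99 ms

Sorted: 546, 568, 615, 664, 714, 715, 799, 829, 848 → median = 714
|x − 714|: 1, 99, 168, 50, 85, 115, 0, 134, 146
Sorted deviations: 0, 1, 50, 85, 99, 115, 134, 146, 168 → MAD = 99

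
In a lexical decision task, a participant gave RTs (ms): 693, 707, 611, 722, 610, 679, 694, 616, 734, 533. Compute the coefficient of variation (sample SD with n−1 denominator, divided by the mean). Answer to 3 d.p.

0.097

n = 10, Σ = 6599, M = 659.9000
Σ(x−M)² = 37100.900; s = √(37100.900/9) = 64.2053
CV = 64.2053 / 659.9000 = 0.09730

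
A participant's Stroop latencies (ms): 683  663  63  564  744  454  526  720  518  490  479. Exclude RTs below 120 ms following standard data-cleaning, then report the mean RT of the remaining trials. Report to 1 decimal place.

Excluded: 63
Retained (n=10): Σ = 5841
Mean = 5841/10 = 584.1000

584.1 ms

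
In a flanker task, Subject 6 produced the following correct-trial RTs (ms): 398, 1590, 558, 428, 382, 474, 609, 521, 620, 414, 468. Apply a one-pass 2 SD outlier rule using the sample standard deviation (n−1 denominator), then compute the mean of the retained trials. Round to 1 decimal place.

487.2 ms

n = 11, ΣRT = 6462, M = 587.455
Σ(x−M)² = 1172662.73; s = √(1172662.73/10) = 342.442
Cutoffs: 587.455 ± 2·342.442 → [-97.4, 1272.3]
Outside: 1590 → excluded.
Retained (n=10): Σ = 4872, mean = 4872/10 = 487.200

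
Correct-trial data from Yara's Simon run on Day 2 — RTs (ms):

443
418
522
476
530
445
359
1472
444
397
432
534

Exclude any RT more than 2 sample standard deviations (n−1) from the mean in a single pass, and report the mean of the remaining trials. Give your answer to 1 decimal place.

n = 12, ΣRT = 6472, M = 539.333
Σ(x−M)² = 980582.67; s = √(980582.67/11) = 298.570
Cutoffs: 539.333 ± 2·298.570 → [-57.8, 1136.5]
Outside: 1472 → excluded.
Retained (n=11): Σ = 5000, mean = 5000/11 = 454.545

454.5 ms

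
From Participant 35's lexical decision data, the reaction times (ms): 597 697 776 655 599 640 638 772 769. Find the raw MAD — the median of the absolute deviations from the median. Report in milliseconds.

Sorted: 597, 599, 638, 640, 655, 697, 769, 772, 776 → median = 655
|x − 655|: 58, 42, 121, 0, 56, 15, 17, 117, 114
Sorted deviations: 0, 15, 17, 42, 56, 58, 114, 117, 121 → MAD = 56

56 ms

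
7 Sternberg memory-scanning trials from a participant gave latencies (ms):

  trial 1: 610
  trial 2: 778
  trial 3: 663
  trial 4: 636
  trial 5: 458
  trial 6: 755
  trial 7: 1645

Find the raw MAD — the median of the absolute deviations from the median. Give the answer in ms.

92 ms

Sorted: 458, 610, 636, 663, 755, 778, 1645 → median = 663
|x − 663|: 53, 115, 0, 27, 205, 92, 982
Sorted deviations: 0, 27, 53, 92, 115, 205, 982 → MAD = 92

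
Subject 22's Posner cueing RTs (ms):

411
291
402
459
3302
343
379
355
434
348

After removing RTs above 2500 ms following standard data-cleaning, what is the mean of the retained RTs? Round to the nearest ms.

380 ms

Excluded: 3302
Retained (n=9): Σ = 3422
Mean = 3422/9 = 380.2222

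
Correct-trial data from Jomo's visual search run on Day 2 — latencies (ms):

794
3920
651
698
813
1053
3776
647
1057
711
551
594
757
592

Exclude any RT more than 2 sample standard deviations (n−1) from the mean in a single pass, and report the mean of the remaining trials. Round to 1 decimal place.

743.2 ms

n = 14, ΣRT = 16614, M = 1186.714
Σ(x−M)² = 16841052.86; s = √(16841052.86/13) = 1138.185
Cutoffs: 1186.714 ± 2·1138.185 → [-1089.7, 3463.1]
Outside: 3776, 3920 → excluded.
Retained (n=12): Σ = 8918, mean = 8918/12 = 743.167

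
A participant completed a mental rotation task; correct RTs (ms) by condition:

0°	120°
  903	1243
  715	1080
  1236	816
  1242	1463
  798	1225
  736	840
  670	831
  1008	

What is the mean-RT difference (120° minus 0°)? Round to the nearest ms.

158 ms

M(0°) = 7308/8 = 913.500
M(120°) = 7498/7 = 1071.143
Difference = 1071.143 − 913.500 = 157.643 ms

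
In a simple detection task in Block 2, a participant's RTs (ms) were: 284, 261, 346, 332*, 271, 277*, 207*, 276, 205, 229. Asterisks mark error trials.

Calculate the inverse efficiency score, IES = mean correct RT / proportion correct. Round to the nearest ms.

382 ms

Correct trials (n=7): 284, 261, 346, 271, 276, 205, 229
Mean correct RT = 1872/7 = 267.4286 ms
Proportion correct = 7/10
IES = 267.4286 / (7/10) = 382.041 ms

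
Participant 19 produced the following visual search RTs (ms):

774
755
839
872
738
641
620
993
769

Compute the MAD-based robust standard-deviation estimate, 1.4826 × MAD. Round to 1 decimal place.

103.8 ms

Sorted: 620, 641, 738, 755, 769, 774, 839, 872, 993 → median = 769
|x − 769| sorted: 0, 5, 14, 31, 70, 103, 128, 149, 224 → MAD = 70
Robust SD ≈ 1.4826 × 70 = 103.782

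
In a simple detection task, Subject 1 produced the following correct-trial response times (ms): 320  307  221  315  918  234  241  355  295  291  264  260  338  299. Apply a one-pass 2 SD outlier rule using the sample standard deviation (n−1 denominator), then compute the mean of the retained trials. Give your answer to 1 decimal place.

n = 14, ΣRT = 4658, M = 332.714
Σ(x−M)² = 389164.86; s = √(389164.86/13) = 173.020
Cutoffs: 332.714 ± 2·173.020 → [-13.3, 678.8]
Outside: 918 → excluded.
Retained (n=13): Σ = 3740, mean = 3740/13 = 287.692

287.7 ms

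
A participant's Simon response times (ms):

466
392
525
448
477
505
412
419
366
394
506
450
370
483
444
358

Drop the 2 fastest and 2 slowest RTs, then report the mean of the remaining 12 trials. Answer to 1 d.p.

438.3 ms

Sorted: 358, 366, 370, 392, 394, 412, 419, 444, 448, 450, 466, 477, 483, 505, 506, 525
Drop lowest 2 (358, 366) and highest 2 (506, 525)
Remaining (n=12): Σ = 5260, mean = 5260/12 = 438.333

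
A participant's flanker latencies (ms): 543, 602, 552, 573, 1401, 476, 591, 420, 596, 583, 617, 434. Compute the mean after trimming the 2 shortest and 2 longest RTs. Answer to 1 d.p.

564.5 ms

Sorted: 420, 434, 476, 543, 552, 573, 583, 591, 596, 602, 617, 1401
Drop lowest 2 (420, 434) and highest 2 (617, 1401)
Remaining (n=8): Σ = 4516, mean = 4516/8 = 564.500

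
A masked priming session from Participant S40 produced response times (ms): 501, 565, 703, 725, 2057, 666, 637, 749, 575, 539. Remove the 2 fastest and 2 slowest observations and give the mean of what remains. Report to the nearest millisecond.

645 ms

Sorted: 501, 539, 565, 575, 637, 666, 703, 725, 749, 2057
Drop lowest 2 (501, 539) and highest 2 (749, 2057)
Remaining (n=6): Σ = 3871, mean = 3871/6 = 645.167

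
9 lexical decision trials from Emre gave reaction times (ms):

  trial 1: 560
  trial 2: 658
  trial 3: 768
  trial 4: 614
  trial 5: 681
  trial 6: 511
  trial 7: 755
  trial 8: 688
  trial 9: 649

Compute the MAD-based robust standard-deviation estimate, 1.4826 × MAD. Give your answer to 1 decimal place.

Sorted: 511, 560, 614, 649, 658, 681, 688, 755, 768 → median = 658
|x − 658| sorted: 0, 9, 23, 30, 44, 97, 98, 110, 147 → MAD = 44
Robust SD ≈ 1.4826 × 44 = 65.234

65.2 ms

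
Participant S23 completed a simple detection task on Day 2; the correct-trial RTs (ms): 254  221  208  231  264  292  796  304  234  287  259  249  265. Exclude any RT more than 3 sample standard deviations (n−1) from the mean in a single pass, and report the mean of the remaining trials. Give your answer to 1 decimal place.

255.7 ms

n = 13, ΣRT = 3864, M = 297.231
Σ(x−M)² = 278906.31; s = √(278906.31/12) = 152.454
Cutoffs: 297.231 ± 3·152.454 → [-160.1, 754.6]
Outside: 796 → excluded.
Retained (n=12): Σ = 3068, mean = 3068/12 = 255.667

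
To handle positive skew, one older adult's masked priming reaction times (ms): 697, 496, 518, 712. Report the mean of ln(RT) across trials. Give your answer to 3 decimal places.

6.393

ln(RT): 6.5468, 6.2066, 6.2500, 6.5681
Σ ln(RT) = 25.5714
Mean = 25.5714/4 = 6.39285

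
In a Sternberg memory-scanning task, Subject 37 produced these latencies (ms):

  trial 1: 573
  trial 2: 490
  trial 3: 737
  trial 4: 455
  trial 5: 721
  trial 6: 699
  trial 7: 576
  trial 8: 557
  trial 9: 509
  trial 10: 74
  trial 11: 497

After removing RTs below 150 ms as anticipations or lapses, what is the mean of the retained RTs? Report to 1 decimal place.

Excluded: 74
Retained (n=10): Σ = 5814
Mean = 5814/10 = 581.4000

581.4 ms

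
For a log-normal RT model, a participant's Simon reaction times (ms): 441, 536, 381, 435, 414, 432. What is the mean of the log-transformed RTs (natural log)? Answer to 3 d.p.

6.081

ln(RT): 6.0890, 6.2841, 5.9428, 6.0753, 6.0259, 6.0684
Σ ln(RT) = 36.4856
Mean = 36.4856/6 = 6.08094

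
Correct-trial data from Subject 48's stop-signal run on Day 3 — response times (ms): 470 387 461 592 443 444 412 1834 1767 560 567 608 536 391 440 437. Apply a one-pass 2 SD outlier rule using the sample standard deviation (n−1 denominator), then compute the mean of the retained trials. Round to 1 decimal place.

482.0 ms

n = 16, ΣRT = 10349, M = 646.812
Σ(x−M)² = 3118264.44; s = √(3118264.44/15) = 455.943
Cutoffs: 646.812 ± 2·455.943 → [-265.1, 1558.7]
Outside: 1767, 1834 → excluded.
Retained (n=14): Σ = 6748, mean = 6748/14 = 482.000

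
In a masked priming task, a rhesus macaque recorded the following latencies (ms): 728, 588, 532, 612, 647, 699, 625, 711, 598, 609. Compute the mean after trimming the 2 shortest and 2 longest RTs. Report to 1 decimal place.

631.7 ms

Sorted: 532, 588, 598, 609, 612, 625, 647, 699, 711, 728
Drop lowest 2 (532, 588) and highest 2 (711, 728)
Remaining (n=6): Σ = 3790, mean = 3790/6 = 631.667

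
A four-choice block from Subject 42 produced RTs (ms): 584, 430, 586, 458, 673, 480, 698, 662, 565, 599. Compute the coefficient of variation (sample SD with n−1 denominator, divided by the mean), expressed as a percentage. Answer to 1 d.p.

n = 10, Σ = 5735, M = 573.5000
Σ(x−M)² = 76896.500; s = √(76896.500/9) = 92.4341
CV = 92.4341 / 573.5000 = 0.16118 = 16.118%

16.1%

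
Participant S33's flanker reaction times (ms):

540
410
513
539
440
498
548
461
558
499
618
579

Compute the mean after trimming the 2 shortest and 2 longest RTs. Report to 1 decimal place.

Sorted: 410, 440, 461, 498, 499, 513, 539, 540, 548, 558, 579, 618
Drop lowest 2 (410, 440) and highest 2 (579, 618)
Remaining (n=8): Σ = 4156, mean = 4156/8 = 519.500

519.5 ms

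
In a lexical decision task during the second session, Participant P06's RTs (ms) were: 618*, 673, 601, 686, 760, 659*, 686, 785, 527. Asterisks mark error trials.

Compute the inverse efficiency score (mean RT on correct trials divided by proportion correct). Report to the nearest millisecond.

867 ms

Correct trials (n=7): 673, 601, 686, 760, 686, 785, 527
Mean correct RT = 4718/7 = 674.0000 ms
Proportion correct = 7/9
IES = 674.0000 / (7/9) = 866.571 ms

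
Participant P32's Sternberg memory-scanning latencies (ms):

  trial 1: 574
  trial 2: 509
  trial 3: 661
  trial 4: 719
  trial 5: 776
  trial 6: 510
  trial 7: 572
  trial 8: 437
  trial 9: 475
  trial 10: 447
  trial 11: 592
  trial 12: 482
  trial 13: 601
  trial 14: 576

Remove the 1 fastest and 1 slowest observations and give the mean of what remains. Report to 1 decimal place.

559.8 ms

Sorted: 437, 447, 475, 482, 509, 510, 572, 574, 576, 592, 601, 661, 719, 776
Drop lowest 1 (437) and highest 1 (776)
Remaining (n=12): Σ = 6718, mean = 6718/12 = 559.833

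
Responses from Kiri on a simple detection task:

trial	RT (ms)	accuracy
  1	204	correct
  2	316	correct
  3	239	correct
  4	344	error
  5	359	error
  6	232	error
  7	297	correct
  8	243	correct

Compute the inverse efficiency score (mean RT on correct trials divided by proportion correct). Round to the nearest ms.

416 ms

Correct trials (n=5): 204, 316, 239, 297, 243
Mean correct RT = 1299/5 = 259.8000 ms
Proportion correct = 5/8
IES = 259.8000 / (5/8) = 415.680 ms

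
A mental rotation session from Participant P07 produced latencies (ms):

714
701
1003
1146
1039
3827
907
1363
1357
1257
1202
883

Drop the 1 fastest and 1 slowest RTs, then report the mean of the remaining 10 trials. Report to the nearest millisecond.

1087 ms

Sorted: 701, 714, 883, 907, 1003, 1039, 1146, 1202, 1257, 1357, 1363, 3827
Drop lowest 1 (701) and highest 1 (3827)
Remaining (n=10): Σ = 10871, mean = 10871/10 = 1087.100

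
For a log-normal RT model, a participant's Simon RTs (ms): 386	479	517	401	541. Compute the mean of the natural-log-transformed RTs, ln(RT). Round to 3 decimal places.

ln(RT): 5.9558, 6.1717, 6.2480, 5.9940, 6.2934
Σ ln(RT) = 30.6630
Mean = 30.6630/5 = 6.13259

6.133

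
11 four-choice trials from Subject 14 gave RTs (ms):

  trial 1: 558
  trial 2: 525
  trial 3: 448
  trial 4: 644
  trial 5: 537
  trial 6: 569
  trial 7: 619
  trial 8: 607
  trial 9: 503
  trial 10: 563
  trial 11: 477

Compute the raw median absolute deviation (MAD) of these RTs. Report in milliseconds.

49 ms

Sorted: 448, 477, 503, 525, 537, 558, 563, 569, 607, 619, 644 → median = 558
|x − 558|: 0, 33, 110, 86, 21, 11, 61, 49, 55, 5, 81
Sorted deviations: 0, 5, 11, 21, 33, 49, 55, 61, 81, 86, 110 → MAD = 49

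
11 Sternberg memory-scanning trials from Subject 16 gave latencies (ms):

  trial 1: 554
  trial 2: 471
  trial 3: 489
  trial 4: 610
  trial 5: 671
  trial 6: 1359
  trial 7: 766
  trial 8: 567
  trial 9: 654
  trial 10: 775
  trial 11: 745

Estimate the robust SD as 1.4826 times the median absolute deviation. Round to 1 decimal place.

148.3 ms

Sorted: 471, 489, 554, 567, 610, 654, 671, 745, 766, 775, 1359 → median = 654
|x − 654| sorted: 0, 17, 44, 87, 91, 100, 112, 121, 165, 183, 705 → MAD = 100
Robust SD ≈ 1.4826 × 100 = 148.260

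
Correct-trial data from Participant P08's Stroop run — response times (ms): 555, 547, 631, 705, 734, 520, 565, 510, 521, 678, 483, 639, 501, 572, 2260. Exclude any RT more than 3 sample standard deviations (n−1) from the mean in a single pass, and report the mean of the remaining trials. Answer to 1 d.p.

n = 15, ΣRT = 10421, M = 694.733
Σ(x−M)² = 2709604.93; s = √(2709604.93/14) = 439.935
Cutoffs: 694.733 ± 3·439.935 → [-625.1, 2014.5]
Outside: 2260 → excluded.
Retained (n=14): Σ = 8161, mean = 8161/14 = 582.929

582.9 ms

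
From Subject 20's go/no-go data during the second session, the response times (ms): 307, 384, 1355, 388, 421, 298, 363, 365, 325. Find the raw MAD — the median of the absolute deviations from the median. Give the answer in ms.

Sorted: 298, 307, 325, 363, 365, 384, 388, 421, 1355 → median = 365
|x − 365|: 58, 19, 990, 23, 56, 67, 2, 0, 40
Sorted deviations: 0, 2, 19, 23, 40, 56, 58, 67, 990 → MAD = 40

40 ms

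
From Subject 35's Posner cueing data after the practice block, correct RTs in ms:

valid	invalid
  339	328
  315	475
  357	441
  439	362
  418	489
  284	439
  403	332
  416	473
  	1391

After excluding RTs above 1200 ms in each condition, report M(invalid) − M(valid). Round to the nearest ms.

46 ms

invalid: exclude 1391
M(valid) = 2971/8 = 371.375
M(invalid) = 3339/8 = 417.375
Difference = 417.375 − 371.375 = 46.000 ms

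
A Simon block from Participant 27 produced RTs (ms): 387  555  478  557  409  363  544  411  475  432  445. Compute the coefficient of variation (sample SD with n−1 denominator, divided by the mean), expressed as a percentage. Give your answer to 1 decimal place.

n = 11, Σ = 5056, M = 459.6364
Σ(x−M)² = 46786.545; s = √(46786.545/10) = 68.4007
CV = 68.4007 / 459.6364 = 0.14881 = 14.881%

14.9%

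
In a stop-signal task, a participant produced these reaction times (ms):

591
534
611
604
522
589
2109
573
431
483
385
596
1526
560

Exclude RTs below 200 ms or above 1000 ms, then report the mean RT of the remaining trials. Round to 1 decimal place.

Excluded: 1526, 2109
Retained (n=12): Σ = 6479
Mean = 6479/12 = 539.9167

539.9 ms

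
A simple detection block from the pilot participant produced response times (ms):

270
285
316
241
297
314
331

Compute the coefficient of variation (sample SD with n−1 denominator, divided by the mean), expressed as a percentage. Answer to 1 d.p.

n = 7, Σ = 2054, M = 293.4286
Σ(x−M)² = 5725.714; s = √(5725.714/6) = 30.8915
CV = 30.8915 / 293.4286 = 0.10528 = 10.528%

10.5%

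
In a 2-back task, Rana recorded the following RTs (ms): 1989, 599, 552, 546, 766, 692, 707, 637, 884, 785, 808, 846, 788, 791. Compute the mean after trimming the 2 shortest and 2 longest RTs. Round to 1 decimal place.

741.9 ms

Sorted: 546, 552, 599, 637, 692, 707, 766, 785, 788, 791, 808, 846, 884, 1989
Drop lowest 2 (546, 552) and highest 2 (884, 1989)
Remaining (n=10): Σ = 7419, mean = 7419/10 = 741.900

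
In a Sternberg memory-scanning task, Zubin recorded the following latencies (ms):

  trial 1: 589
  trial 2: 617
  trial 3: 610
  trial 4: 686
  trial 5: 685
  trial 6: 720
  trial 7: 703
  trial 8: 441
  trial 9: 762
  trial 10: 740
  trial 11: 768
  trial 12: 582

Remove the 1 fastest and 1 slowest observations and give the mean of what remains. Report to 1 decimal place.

Sorted: 441, 582, 589, 610, 617, 685, 686, 703, 720, 740, 762, 768
Drop lowest 1 (441) and highest 1 (768)
Remaining (n=10): Σ = 6694, mean = 6694/10 = 669.400

669.4 ms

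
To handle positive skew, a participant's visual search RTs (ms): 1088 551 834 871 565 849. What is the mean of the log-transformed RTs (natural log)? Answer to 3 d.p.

ln(RT): 6.9921, 6.3117, 6.7262, 6.7696, 6.3368, 6.7441
Σ ln(RT) = 39.8806
Mean = 39.8806/6 = 6.64677

6.647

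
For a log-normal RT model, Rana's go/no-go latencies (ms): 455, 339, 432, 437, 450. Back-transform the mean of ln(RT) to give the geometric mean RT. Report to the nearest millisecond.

420 ms

ln(RT): 6.1203, 5.8260, 6.0684, 6.0799, 6.1092
Mean ln(RT) = 30.2039/5 = 6.04078
Geometric mean = exp(6.04078) = 420.22 ms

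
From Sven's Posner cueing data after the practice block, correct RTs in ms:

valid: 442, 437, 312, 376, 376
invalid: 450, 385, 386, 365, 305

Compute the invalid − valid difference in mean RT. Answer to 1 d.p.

-10.4 ms

M(valid) = 1943/5 = 388.600
M(invalid) = 1891/5 = 378.200
Difference = 378.200 − 388.600 = -10.400 ms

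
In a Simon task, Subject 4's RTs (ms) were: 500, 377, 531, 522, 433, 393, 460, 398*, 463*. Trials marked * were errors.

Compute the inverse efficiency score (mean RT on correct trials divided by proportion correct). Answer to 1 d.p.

590.7 ms

Correct trials (n=7): 500, 377, 531, 522, 433, 393, 460
Mean correct RT = 3216/7 = 459.4286 ms
Proportion correct = 7/9
IES = 459.4286 / (7/9) = 590.694 ms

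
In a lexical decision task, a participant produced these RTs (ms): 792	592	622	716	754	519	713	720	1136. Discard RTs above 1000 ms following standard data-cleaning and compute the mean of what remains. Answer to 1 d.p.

678.5 ms

Excluded: 1136
Retained (n=8): Σ = 5428
Mean = 5428/8 = 678.5000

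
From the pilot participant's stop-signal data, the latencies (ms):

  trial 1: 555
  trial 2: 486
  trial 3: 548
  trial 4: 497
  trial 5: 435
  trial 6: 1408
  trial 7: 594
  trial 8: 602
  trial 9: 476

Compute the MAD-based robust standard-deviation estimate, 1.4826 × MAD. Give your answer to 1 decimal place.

Sorted: 435, 476, 486, 497, 548, 555, 594, 602, 1408 → median = 548
|x − 548| sorted: 0, 7, 46, 51, 54, 62, 72, 113, 860 → MAD = 54
Robust SD ≈ 1.4826 × 54 = 80.060

80.1 ms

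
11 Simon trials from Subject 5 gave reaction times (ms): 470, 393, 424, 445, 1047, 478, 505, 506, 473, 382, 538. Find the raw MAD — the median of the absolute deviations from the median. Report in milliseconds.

33 ms

Sorted: 382, 393, 424, 445, 470, 473, 478, 505, 506, 538, 1047 → median = 473
|x − 473|: 3, 80, 49, 28, 574, 5, 32, 33, 0, 91, 65
Sorted deviations: 0, 3, 5, 28, 32, 33, 49, 65, 80, 91, 574 → MAD = 33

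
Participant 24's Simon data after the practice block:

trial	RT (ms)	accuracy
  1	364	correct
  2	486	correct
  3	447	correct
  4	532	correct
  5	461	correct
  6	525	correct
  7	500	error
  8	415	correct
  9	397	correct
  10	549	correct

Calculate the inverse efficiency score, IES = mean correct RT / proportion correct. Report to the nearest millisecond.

Correct trials (n=9): 364, 486, 447, 532, 461, 525, 415, 397, 549
Mean correct RT = 4176/9 = 464.0000 ms
Proportion correct = 9/10
IES = 464.0000 / (9/10) = 515.556 ms

516 ms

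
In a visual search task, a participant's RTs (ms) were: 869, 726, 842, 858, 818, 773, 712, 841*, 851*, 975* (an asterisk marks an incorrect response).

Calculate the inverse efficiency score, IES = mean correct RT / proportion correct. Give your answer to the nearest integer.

Correct trials (n=7): 869, 726, 842, 858, 818, 773, 712
Mean correct RT = 5598/7 = 799.7143 ms
Proportion correct = 7/10
IES = 799.7143 / (7/10) = 1142.449 ms

1142 ms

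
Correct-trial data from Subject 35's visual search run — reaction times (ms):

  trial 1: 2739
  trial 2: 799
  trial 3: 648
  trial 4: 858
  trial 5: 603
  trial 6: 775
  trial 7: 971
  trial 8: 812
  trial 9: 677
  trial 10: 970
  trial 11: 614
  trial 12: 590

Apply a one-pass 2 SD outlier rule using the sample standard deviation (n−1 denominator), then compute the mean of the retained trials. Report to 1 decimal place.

n = 12, ΣRT = 11056, M = 921.333
Σ(x−M)² = 3801072.67; s = √(3801072.67/11) = 587.837
Cutoffs: 921.333 ± 2·587.837 → [-254.3, 2097.0]
Outside: 2739 → excluded.
Retained (n=11): Σ = 8317, mean = 8317/11 = 756.091

756.1 ms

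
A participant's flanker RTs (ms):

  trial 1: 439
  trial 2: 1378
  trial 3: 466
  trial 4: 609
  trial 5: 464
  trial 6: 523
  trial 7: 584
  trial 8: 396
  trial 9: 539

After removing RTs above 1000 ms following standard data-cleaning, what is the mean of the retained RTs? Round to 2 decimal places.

Excluded: 1378
Retained (n=8): Σ = 4020
Mean = 4020/8 = 502.5000

502.50 ms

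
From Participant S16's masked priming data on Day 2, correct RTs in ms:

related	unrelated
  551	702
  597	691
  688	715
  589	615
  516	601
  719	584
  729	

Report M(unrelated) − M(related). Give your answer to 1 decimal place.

M(related) = 4389/7 = 627.000
M(unrelated) = 3908/6 = 651.333
Difference = 651.333 − 627.000 = 24.333 ms

24.3 ms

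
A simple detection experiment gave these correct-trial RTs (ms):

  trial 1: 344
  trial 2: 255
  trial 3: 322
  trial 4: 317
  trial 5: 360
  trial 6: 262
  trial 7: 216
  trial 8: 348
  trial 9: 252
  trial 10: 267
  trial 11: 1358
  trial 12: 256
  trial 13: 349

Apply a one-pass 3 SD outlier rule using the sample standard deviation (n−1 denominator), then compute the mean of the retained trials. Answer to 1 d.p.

295.7 ms

n = 13, ΣRT = 4906, M = 377.385
Σ(x−M)² = 1068383.08; s = √(1068383.08/12) = 298.382
Cutoffs: 377.385 ± 3·298.382 → [-517.8, 1272.5]
Outside: 1358 → excluded.
Retained (n=12): Σ = 3548, mean = 3548/12 = 295.667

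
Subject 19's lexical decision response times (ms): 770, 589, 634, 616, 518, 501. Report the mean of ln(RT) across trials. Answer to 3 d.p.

6.394

ln(RT): 6.6464, 6.3784, 6.4520, 6.4232, 6.2500, 6.2166
Σ ln(RT) = 38.3667
Mean = 38.3667/6 = 6.39445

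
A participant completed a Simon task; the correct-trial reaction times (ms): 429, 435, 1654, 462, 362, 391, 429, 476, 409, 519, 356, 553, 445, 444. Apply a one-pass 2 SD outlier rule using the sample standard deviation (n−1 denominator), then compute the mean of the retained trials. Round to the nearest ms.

n = 14, ΣRT = 7364, M = 526.000
Σ(x−M)² = 1407852.00; s = √(1407852.00/13) = 329.084
Cutoffs: 526.000 ± 2·329.084 → [-132.2, 1184.2]
Outside: 1654 → excluded.
Retained (n=13): Σ = 5710, mean = 5710/13 = 439.231

439 ms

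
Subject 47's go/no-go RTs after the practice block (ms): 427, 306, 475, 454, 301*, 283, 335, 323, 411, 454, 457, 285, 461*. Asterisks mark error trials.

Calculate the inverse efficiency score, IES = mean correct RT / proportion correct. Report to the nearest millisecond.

452 ms

Correct trials (n=11): 427, 306, 475, 454, 283, 335, 323, 411, 454, 457, 285
Mean correct RT = 4210/11 = 382.7273 ms
Proportion correct = 11/13
IES = 382.7273 / (11/13) = 452.314 ms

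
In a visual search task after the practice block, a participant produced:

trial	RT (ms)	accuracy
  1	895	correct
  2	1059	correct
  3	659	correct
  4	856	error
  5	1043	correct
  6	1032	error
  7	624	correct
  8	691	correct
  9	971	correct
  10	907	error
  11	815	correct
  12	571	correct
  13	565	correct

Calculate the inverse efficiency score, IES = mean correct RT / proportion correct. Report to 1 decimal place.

Correct trials (n=10): 895, 1059, 659, 1043, 624, 691, 971, 815, 571, 565
Mean correct RT = 7893/10 = 789.3000 ms
Proportion correct = 10/13
IES = 789.3000 / (10/13) = 1026.090 ms

1026.1 ms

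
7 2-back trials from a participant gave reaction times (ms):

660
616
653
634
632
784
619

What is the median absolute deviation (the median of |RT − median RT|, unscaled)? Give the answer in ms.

18 ms

Sorted: 616, 619, 632, 634, 653, 660, 784 → median = 634
|x − 634|: 26, 18, 19, 0, 2, 150, 15
Sorted deviations: 0, 2, 15, 18, 19, 26, 150 → MAD = 18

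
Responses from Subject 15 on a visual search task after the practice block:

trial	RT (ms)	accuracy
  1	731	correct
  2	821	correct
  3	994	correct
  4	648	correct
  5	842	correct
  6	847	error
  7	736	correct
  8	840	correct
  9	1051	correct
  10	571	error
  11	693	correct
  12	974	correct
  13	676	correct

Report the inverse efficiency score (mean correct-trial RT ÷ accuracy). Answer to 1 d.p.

967.6 ms

Correct trials (n=11): 731, 821, 994, 648, 842, 736, 840, 1051, 693, 974, 676
Mean correct RT = 9006/11 = 818.7273 ms
Proportion correct = 11/13
IES = 818.7273 / (11/13) = 967.587 ms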